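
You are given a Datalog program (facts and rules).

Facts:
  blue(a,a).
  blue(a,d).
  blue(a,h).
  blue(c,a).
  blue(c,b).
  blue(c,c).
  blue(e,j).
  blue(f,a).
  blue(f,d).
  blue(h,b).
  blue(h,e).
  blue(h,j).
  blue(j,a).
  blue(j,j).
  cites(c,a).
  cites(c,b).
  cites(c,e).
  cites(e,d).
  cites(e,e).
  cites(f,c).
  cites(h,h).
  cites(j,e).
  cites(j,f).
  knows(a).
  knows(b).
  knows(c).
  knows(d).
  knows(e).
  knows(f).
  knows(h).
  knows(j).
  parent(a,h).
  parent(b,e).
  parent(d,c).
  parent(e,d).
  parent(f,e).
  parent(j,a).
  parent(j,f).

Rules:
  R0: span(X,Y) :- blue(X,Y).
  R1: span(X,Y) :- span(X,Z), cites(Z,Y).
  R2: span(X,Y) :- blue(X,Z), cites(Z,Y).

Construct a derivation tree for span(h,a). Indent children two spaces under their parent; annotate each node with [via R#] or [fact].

round 1: derive span(a,a) via R0 from blue(a,a)
round 1: derive span(a,d) via R0 from blue(a,d)
round 1: derive span(a,h) via R0 from blue(a,h)
round 1: derive span(c,a) via R0 from blue(c,a)
round 1: derive span(c,b) via R0 from blue(c,b)
round 1: derive span(c,c) via R0 from blue(c,c)
round 1: derive span(e,j) via R0 from blue(e,j)
round 1: derive span(f,a) via R0 from blue(f,a)
round 1: derive span(f,d) via R0 from blue(f,d)
round 1: derive span(h,b) via R0 from blue(h,b)
round 1: derive span(h,e) via R0 from blue(h,e)
round 1: derive span(h,j) via R0 from blue(h,j)
round 1: derive span(j,a) via R0 from blue(j,a)
round 1: derive span(j,j) via R0 from blue(j,j)
round 1: derive span(c,e) via R2 from blue(c,c), cites(c,e)
round 1: derive span(e,e) via R2 from blue(e,j), cites(j,e)
round 1: derive span(e,f) via R2 from blue(e,j), cites(j,f)
round 1: derive span(h,d) via R2 from blue(h,e), cites(e,d)
round 1: derive span(h,f) via R2 from blue(h,j), cites(j,f)
round 1: derive span(j,e) via R2 from blue(j,j), cites(j,e)
round 1: derive span(j,f) via R2 from blue(j,j), cites(j,f)
round 2: derive span(c,d) via R1 from span(c,e), cites(e,d)
round 2: derive span(e,c) via R1 from span(e,f), cites(f,c)
round 2: derive span(e,d) via R1 from span(e,e), cites(e,d)
round 2: derive span(h,c) via R1 from span(h,f), cites(f,c)
round 2: derive span(j,c) via R1 from span(j,f), cites(f,c)
round 2: derive span(j,d) via R1 from span(j,e), cites(e,d)
round 3: derive span(e,a) via R1 from span(e,c), cites(c,a)
round 3: derive span(e,b) via R1 from span(e,c), cites(c,b)
round 3: derive span(h,a) via R1 from span(h,c), cites(c,a)
round 3: derive span(j,b) via R1 from span(j,c), cites(c,b)

span(h,a)  [via R1]
  span(h,c)  [via R1]
    span(h,f)  [via R2]
      blue(h,j)  [fact]
      cites(j,f)  [fact]
    cites(f,c)  [fact]
  cites(c,a)  [fact]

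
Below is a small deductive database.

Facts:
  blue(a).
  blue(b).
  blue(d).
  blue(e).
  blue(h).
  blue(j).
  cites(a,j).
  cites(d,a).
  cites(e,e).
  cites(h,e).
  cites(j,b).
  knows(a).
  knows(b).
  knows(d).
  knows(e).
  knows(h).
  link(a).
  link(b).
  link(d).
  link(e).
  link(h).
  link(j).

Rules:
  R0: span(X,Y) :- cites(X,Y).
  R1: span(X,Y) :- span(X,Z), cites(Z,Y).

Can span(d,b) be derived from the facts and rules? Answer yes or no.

yes

round 1: derive span(a,j) via R0 from cites(a,j)
round 1: derive span(d,a) via R0 from cites(d,a)
round 1: derive span(e,e) via R0 from cites(e,e)
round 1: derive span(h,e) via R0 from cites(h,e)
round 1: derive span(j,b) via R0 from cites(j,b)
round 2: derive span(a,b) via R1 from span(a,j), cites(j,b)
round 2: derive span(d,j) via R1 from span(d,a), cites(a,j)
round 3: derive span(d,b) via R1 from span(d,j), cites(j,b)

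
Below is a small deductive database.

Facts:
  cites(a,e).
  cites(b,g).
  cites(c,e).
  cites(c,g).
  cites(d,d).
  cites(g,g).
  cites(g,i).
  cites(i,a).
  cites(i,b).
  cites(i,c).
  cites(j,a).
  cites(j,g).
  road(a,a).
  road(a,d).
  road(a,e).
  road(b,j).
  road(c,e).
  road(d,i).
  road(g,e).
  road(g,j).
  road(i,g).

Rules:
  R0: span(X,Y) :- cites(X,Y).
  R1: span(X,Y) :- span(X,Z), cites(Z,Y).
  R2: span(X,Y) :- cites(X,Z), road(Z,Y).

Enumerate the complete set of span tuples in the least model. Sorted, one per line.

span(a,e)
span(b,a)
span(b,b)
span(b,c)
span(b,e)
span(b,g)
span(b,i)
span(b,j)
span(c,a)
span(c,b)
span(c,c)
span(c,e)
span(c,g)
span(c,i)
span(c,j)
span(d,a)
span(d,b)
span(d,c)
span(d,d)
span(d,e)
span(d,g)
span(d,i)
span(g,a)
span(g,b)
span(g,c)
span(g,e)
span(g,g)
span(g,i)
span(g,j)
span(i,a)
span(i,b)
span(i,c)
span(i,d)
span(i,e)
span(i,g)
span(i,i)
span(i,j)
span(j,a)
span(j,b)
span(j,c)
span(j,d)
span(j,e)
span(j,g)
span(j,i)
span(j,j)

round 1: derive span(a,e) via R0 from cites(a,e)
round 1: derive span(b,g) via R0 from cites(b,g)
round 1: derive span(c,e) via R0 from cites(c,e)
round 1: derive span(c,g) via R0 from cites(c,g)
round 1: derive span(d,d) via R0 from cites(d,d)
round 1: derive span(g,g) via R0 from cites(g,g)
round 1: derive span(g,i) via R0 from cites(g,i)
round 1: derive span(i,a) via R0 from cites(i,a)
round 1: derive span(i,b) via R0 from cites(i,b)
round 1: derive span(i,c) via R0 from cites(i,c)
round 1: derive span(j,a) via R0 from cites(j,a)
round 1: derive span(j,g) via R0 from cites(j,g)
round 1: derive span(b,e) via R2 from cites(b,g), road(g,e)
round 1: derive span(b,j) via R2 from cites(b,g), road(g,j)
round 1: derive span(c,j) via R2 from cites(c,g), road(g,j)
round 1: derive span(d,i) via R2 from cites(d,d), road(d,i)
round 1: derive span(g,e) via R2 from cites(g,g), road(g,e)
round 1: derive span(g,j) via R2 from cites(g,g), road(g,j)
round 1: derive span(i,d) via R2 from cites(i,a), road(a,d)
round 1: derive span(i,e) via R2 from cites(i,a), road(a,e)
round 1: derive span(i,j) via R2 from cites(i,b), road(b,j)
round 1: derive span(j,d) via R2 from cites(j,a), road(a,d)
round 1: derive span(j,e) via R2 from cites(j,a), road(a,e)
round 1: derive span(j,j) via R2 from cites(j,g), road(g,j)
round 2: derive span(b,a) via R1 from span(b,j), cites(j,a)
round 2: derive span(b,i) via R1 from span(b,g), cites(g,i)
round 2: derive span(c,a) via R1 from span(c,j), cites(j,a)
round 2: derive span(c,i) via R1 from span(c,g), cites(g,i)
round 2: derive span(d,a) via R1 from span(d,i), cites(i,a)
round 2: derive span(d,b) via R1 from span(d,i), cites(i,b)
round 2: derive span(d,c) via R1 from span(d,i), cites(i,c)
round 2: derive span(g,a) via R1 from span(g,i), cites(i,a)
round 2: derive span(g,b) via R1 from span(g,i), cites(i,b)
round 2: derive span(g,c) via R1 from span(g,i), cites(i,c)
round 2: derive span(i,g) via R1 from span(i,b), cites(b,g)
round 2: derive span(j,i) via R1 from span(j,g), cites(g,i)
round 3: derive span(b,b) via R1 from span(b,i), cites(i,b)
round 3: derive span(b,c) via R1 from span(b,i), cites(i,c)
round 3: derive span(c,b) via R1 from span(c,i), cites(i,b)
round 3: derive span(c,c) via R1 from span(c,i), cites(i,c)
round 3: derive span(d,e) via R1 from span(d,a), cites(a,e)
round 3: derive span(d,g) via R1 from span(d,b), cites(b,g)
round 3: derive span(i,i) via R1 from span(i,g), cites(g,i)
round 3: derive span(j,b) via R1 from span(j,i), cites(i,b)
round 3: derive span(j,c) via R1 from span(j,i), cites(i,c)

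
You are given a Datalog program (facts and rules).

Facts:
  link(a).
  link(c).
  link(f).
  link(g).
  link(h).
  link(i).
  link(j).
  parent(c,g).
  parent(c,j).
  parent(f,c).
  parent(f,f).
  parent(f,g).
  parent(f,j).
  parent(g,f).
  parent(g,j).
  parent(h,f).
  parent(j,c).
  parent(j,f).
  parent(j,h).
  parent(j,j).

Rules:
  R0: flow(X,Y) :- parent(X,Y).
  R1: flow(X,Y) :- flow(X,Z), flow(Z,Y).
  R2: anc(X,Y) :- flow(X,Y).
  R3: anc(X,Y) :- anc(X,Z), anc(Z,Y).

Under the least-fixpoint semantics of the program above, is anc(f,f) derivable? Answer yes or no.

yes

round 1: derive flow(c,g) via R0 from parent(c,g)
round 1: derive flow(c,j) via R0 from parent(c,j)
round 1: derive flow(f,c) via R0 from parent(f,c)
round 1: derive flow(f,f) via R0 from parent(f,f)
round 1: derive flow(f,g) via R0 from parent(f,g)
round 1: derive flow(f,j) via R0 from parent(f,j)
round 1: derive flow(g,f) via R0 from parent(g,f)
round 1: derive flow(g,j) via R0 from parent(g,j)
round 1: derive flow(h,f) via R0 from parent(h,f)
round 1: derive flow(j,c) via R0 from parent(j,c)
round 1: derive flow(j,f) via R0 from parent(j,f)
round 1: derive flow(j,h) via R0 from parent(j,h)
round 1: derive flow(j,j) via R0 from parent(j,j)
round 2: derive flow(c,c) via R1 from flow(c,j), flow(j,c)
round 2: derive flow(c,f) via R1 from flow(c,g), flow(g,f)
round 2: derive flow(c,h) via R1 from flow(c,j), flow(j,h)
round 2: derive flow(f,h) via R1 from flow(f,j), flow(j,h)
round 2: derive flow(g,c) via R1 from flow(g,f), flow(f,c)
round 2: derive flow(g,g) via R1 from flow(g,f), flow(f,g)
round 2: derive flow(g,h) via R1 from flow(g,j), flow(j,h)
round 2: derive flow(h,c) via R1 from flow(h,f), flow(f,c)
round 2: derive flow(h,g) via R1 from flow(h,f), flow(f,g)
round 2: derive flow(h,j) via R1 from flow(h,f), flow(f,j)
round 2: derive flow(j,g) via R1 from flow(j,c), flow(c,g)
round 2: derive anc(c,g) via R2 from flow(c,g)
round 2: derive anc(c,j) via R2 from flow(c,j)
round 2: derive anc(f,c) via R2 from flow(f,c)
round 2: derive anc(f,f) via R2 from flow(f,f)
round 2: derive anc(f,g) via R2 from flow(f,g)
round 2: derive anc(f,j) via R2 from flow(f,j)
round 2: derive anc(g,f) via R2 from flow(g,f)
round 2: derive anc(g,j) via R2 from flow(g,j)
round 2: derive anc(h,f) via R2 from flow(h,f)
round 2: derive anc(j,c) via R2 from flow(j,c)
round 2: derive anc(j,f) via R2 from flow(j,f)
round 2: derive anc(j,h) via R2 from flow(j,h)
round 2: derive anc(j,j) via R2 from flow(j,j)
round 3: derive flow(h,h) via R1 from flow(h,c), flow(c,h)
round 3: derive anc(c,c) via R2 from flow(c,c)
round 3: derive anc(c,f) via R2 from flow(c,f)
round 3: derive anc(c,h) via R2 from flow(c,h)
round 3: derive anc(f,h) via R2 from flow(f,h)
round 3: derive anc(g,c) via R2 from flow(g,c)
round 3: derive anc(g,g) via R2 from flow(g,g)
round 3: derive anc(g,h) via R2 from flow(g,h)
round 3: derive anc(h,c) via R2 from flow(h,c)
round 3: derive anc(h,g) via R2 from flow(h,g)
round 3: derive anc(h,j) via R2 from flow(h,j)
round 3: derive anc(j,g) via R2 from flow(j,g)
round 4: derive anc(h,h) via R2 from flow(h,h)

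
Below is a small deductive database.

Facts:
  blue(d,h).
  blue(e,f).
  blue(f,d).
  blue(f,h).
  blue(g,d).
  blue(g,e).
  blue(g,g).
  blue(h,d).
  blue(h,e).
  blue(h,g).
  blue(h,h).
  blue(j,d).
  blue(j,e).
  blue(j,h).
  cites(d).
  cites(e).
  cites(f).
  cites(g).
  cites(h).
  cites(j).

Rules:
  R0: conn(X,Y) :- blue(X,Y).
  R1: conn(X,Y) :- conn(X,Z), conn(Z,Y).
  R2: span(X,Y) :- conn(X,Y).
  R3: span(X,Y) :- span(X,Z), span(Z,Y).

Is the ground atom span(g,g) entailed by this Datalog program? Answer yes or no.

yes

round 1: derive conn(d,h) via R0 from blue(d,h)
round 1: derive conn(e,f) via R0 from blue(e,f)
round 1: derive conn(f,d) via R0 from blue(f,d)
round 1: derive conn(f,h) via R0 from blue(f,h)
round 1: derive conn(g,d) via R0 from blue(g,d)
round 1: derive conn(g,e) via R0 from blue(g,e)
round 1: derive conn(g,g) via R0 from blue(g,g)
round 1: derive conn(h,d) via R0 from blue(h,d)
round 1: derive conn(h,e) via R0 from blue(h,e)
round 1: derive conn(h,g) via R0 from blue(h,g)
round 1: derive conn(h,h) via R0 from blue(h,h)
round 1: derive conn(j,d) via R0 from blue(j,d)
round 1: derive conn(j,e) via R0 from blue(j,e)
round 1: derive conn(j,h) via R0 from blue(j,h)
round 2: derive conn(d,d) via R1 from conn(d,h), conn(h,d)
round 2: derive conn(d,e) via R1 from conn(d,h), conn(h,e)
round 2: derive conn(d,g) via R1 from conn(d,h), conn(h,g)
round 2: derive conn(e,d) via R1 from conn(e,f), conn(f,d)
round 2: derive conn(e,h) via R1 from conn(e,f), conn(f,h)
round 2: derive conn(f,e) via R1 from conn(f,h), conn(h,e)
round 2: derive conn(f,g) via R1 from conn(f,h), conn(h,g)
round 2: derive conn(g,f) via R1 from conn(g,e), conn(e,f)
round 2: derive conn(g,h) via R1 from conn(g,d), conn(d,h)
round 2: derive conn(h,f) via R1 from conn(h,e), conn(e,f)
round 2: derive conn(j,f) via R1 from conn(j,e), conn(e,f)
round 2: derive conn(j,g) via R1 from conn(j,h), conn(h,g)
round 2: derive span(d,h) via R2 from conn(d,h)
round 2: derive span(e,f) via R2 from conn(e,f)
round 2: derive span(f,d) via R2 from conn(f,d)
round 2: derive span(f,h) via R2 from conn(f,h)
round 2: derive span(g,d) via R2 from conn(g,d)
round 2: derive span(g,e) via R2 from conn(g,e)
round 2: derive span(g,g) via R2 from conn(g,g)
round 2: derive span(h,d) via R2 from conn(h,d)
round 2: derive span(h,e) via R2 from conn(h,e)
round 2: derive span(h,g) via R2 from conn(h,g)
round 2: derive span(h,h) via R2 from conn(h,h)
round 2: derive span(j,d) via R2 from conn(j,d)
round 2: derive span(j,e) via R2 from conn(j,e)
round 2: derive span(j,h) via R2 from conn(j,h)
round 3: derive conn(d,f) via R1 from conn(d,e), conn(e,f)
round 3: derive conn(e,e) via R1 from conn(e,d), conn(d,e)
round 3: derive conn(e,g) via R1 from conn(e,d), conn(d,g)
round 3: derive conn(f,f) via R1 from conn(f,e), conn(e,f)
round 3: derive span(d,d) via R2 from conn(d,d)
round 3: derive span(d,e) via R2 from conn(d,e)
round 3: derive span(d,g) via R2 from conn(d,g)
round 3: derive span(e,d) via R2 from conn(e,d)
round 3: derive span(e,h) via R2 from conn(e,h)
round 3: derive span(f,e) via R2 from conn(f,e)
round 3: derive span(f,g) via R2 from conn(f,g)
round 3: derive span(g,f) via R2 from conn(g,f)
round 3: derive span(g,h) via R2 from conn(g,h)
round 3: derive span(h,f) via R2 from conn(h,f)
round 3: derive span(j,f) via R2 from conn(j,f)
round 3: derive span(j,g) via R2 from conn(j,g)
round 4: derive span(d,f) via R2 from conn(d,f)
round 4: derive span(e,e) via R2 from conn(e,e)
round 4: derive span(e,g) via R2 from conn(e,g)
round 4: derive span(f,f) via R2 from conn(f,f)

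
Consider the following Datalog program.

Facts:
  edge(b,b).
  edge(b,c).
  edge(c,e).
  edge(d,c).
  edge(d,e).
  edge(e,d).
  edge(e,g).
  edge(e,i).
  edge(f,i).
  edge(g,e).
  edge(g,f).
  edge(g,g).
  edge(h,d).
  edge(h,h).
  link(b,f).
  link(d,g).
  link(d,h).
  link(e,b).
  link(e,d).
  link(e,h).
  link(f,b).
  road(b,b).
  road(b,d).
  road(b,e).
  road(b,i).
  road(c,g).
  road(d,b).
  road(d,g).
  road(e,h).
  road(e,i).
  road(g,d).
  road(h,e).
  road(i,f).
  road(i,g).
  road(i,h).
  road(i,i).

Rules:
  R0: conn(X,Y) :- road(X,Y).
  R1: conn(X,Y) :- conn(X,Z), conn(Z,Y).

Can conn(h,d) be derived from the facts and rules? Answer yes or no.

yes

round 1: derive conn(b,b) via R0 from road(b,b)
round 1: derive conn(b,d) via R0 from road(b,d)
round 1: derive conn(b,e) via R0 from road(b,e)
round 1: derive conn(b,i) via R0 from road(b,i)
round 1: derive conn(c,g) via R0 from road(c,g)
round 1: derive conn(d,b) via R0 from road(d,b)
round 1: derive conn(d,g) via R0 from road(d,g)
round 1: derive conn(e,h) via R0 from road(e,h)
round 1: derive conn(e,i) via R0 from road(e,i)
round 1: derive conn(g,d) via R0 from road(g,d)
round 1: derive conn(h,e) via R0 from road(h,e)
round 1: derive conn(i,f) via R0 from road(i,f)
round 1: derive conn(i,g) via R0 from road(i,g)
round 1: derive conn(i,h) via R0 from road(i,h)
round 1: derive conn(i,i) via R0 from road(i,i)
round 2: derive conn(b,f) via R1 from conn(b,i), conn(i,f)
round 2: derive conn(b,g) via R1 from conn(b,d), conn(d,g)
round 2: derive conn(b,h) via R1 from conn(b,e), conn(e,h)
round 2: derive conn(c,d) via R1 from conn(c,g), conn(g,d)
round 2: derive conn(d,d) via R1 from conn(d,b), conn(b,d)
round 2: derive conn(d,e) via R1 from conn(d,b), conn(b,e)
round 2: derive conn(d,i) via R1 from conn(d,b), conn(b,i)
round 2: derive conn(e,e) via R1 from conn(e,h), conn(h,e)
round 2: derive conn(e,f) via R1 from conn(e,i), conn(i,f)
round 2: derive conn(e,g) via R1 from conn(e,i), conn(i,g)
round 2: derive conn(g,b) via R1 from conn(g,d), conn(d,b)
round 2: derive conn(g,g) via R1 from conn(g,d), conn(d,g)
round 2: derive conn(h,h) via R1 from conn(h,e), conn(e,h)
round 2: derive conn(h,i) via R1 from conn(h,e), conn(e,i)
round 2: derive conn(i,d) via R1 from conn(i,g), conn(g,d)
round 2: derive conn(i,e) via R1 from conn(i,h), conn(h,e)
round 3: derive conn(c,b) via R1 from conn(c,d), conn(d,b)
round 3: derive conn(c,e) via R1 from conn(c,d), conn(d,e)
round 3: derive conn(c,i) via R1 from conn(c,d), conn(d,i)
round 3: derive conn(d,f) via R1 from conn(d,b), conn(b,f)
round 3: derive conn(d,h) via R1 from conn(d,b), conn(b,h)
round 3: derive conn(e,b) via R1 from conn(e,g), conn(g,b)
round 3: derive conn(e,d) via R1 from conn(e,g), conn(g,d)
round 3: derive conn(g,e) via R1 from conn(g,b), conn(b,e)
round 3: derive conn(g,f) via R1 from conn(g,b), conn(b,f)
round 3: derive conn(g,h) via R1 from conn(g,b), conn(b,h)
round 3: derive conn(g,i) via R1 from conn(g,b), conn(b,i)
round 3: derive conn(h,d) via R1 from conn(h,i), conn(i,d)
round 3: derive conn(h,f) via R1 from conn(h,e), conn(e,f)
round 3: derive conn(h,g) via R1 from conn(h,e), conn(e,g)
round 3: derive conn(i,b) via R1 from conn(i,d), conn(d,b)
round 4: derive conn(c,f) via R1 from conn(c,b), conn(b,f)
round 4: derive conn(c,h) via R1 from conn(c,b), conn(b,h)
round 4: derive conn(h,b) via R1 from conn(h,d), conn(d,b)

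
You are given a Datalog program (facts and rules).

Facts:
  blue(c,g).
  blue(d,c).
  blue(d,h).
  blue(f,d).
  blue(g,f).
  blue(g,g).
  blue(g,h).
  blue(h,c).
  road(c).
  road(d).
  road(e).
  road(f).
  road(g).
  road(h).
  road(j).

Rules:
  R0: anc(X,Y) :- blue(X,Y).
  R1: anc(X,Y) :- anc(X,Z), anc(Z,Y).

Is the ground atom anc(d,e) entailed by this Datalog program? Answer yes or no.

no

round 1: derive anc(c,g) via R0 from blue(c,g)
round 1: derive anc(d,c) via R0 from blue(d,c)
round 1: derive anc(d,h) via R0 from blue(d,h)
round 1: derive anc(f,d) via R0 from blue(f,d)
round 1: derive anc(g,f) via R0 from blue(g,f)
round 1: derive anc(g,g) via R0 from blue(g,g)
round 1: derive anc(g,h) via R0 from blue(g,h)
round 1: derive anc(h,c) via R0 from blue(h,c)
round 2: derive anc(c,f) via R1 from anc(c,g), anc(g,f)
round 2: derive anc(c,h) via R1 from anc(c,g), anc(g,h)
round 2: derive anc(d,g) via R1 from anc(d,c), anc(c,g)
round 2: derive anc(f,c) via R1 from anc(f,d), anc(d,c)
round 2: derive anc(f,h) via R1 from anc(f,d), anc(d,h)
round 2: derive anc(g,c) via R1 from anc(g,h), anc(h,c)
round 2: derive anc(g,d) via R1 from anc(g,f), anc(f,d)
round 2: derive anc(h,g) via R1 from anc(h,c), anc(c,g)
round 3: derive anc(c,c) via R1 from anc(c,f), anc(f,c)
round 3: derive anc(c,d) via R1 from anc(c,f), anc(f,d)
round 3: derive anc(d,d) via R1 from anc(d,g), anc(g,d)
round 3: derive anc(d,f) via R1 from anc(d,c), anc(c,f)
round 3: derive anc(f,f) via R1 from anc(f,c), anc(c,f)
round 3: derive anc(f,g) via R1 from anc(f,c), anc(c,g)
round 3: derive anc(h,d) via R1 from anc(h,g), anc(g,d)
round 3: derive anc(h,f) via R1 from anc(h,c), anc(c,f)
round 3: derive anc(h,h) via R1 from anc(h,c), anc(c,h)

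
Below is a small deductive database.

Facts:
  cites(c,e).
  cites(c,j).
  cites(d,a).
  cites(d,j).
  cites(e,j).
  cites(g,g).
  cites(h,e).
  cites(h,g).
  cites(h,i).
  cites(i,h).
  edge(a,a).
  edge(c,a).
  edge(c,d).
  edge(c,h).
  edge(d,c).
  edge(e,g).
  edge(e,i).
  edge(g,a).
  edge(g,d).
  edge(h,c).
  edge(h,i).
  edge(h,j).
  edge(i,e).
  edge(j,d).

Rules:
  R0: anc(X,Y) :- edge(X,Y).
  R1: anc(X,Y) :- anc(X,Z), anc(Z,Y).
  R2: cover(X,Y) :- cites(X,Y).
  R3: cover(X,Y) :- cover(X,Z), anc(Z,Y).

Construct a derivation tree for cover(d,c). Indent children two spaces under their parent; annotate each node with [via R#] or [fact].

cover(d,c)  [via R3]
  cover(d,d)  [via R3]
    cover(d,j)  [via R2]
      cites(d,j)  [fact]
    anc(j,d)  [via R0]
      edge(j,d)  [fact]
  anc(d,c)  [via R0]
    edge(d,c)  [fact]

round 1: derive anc(a,a) via R0 from edge(a,a)
round 1: derive anc(c,a) via R0 from edge(c,a)
round 1: derive anc(c,d) via R0 from edge(c,d)
round 1: derive anc(c,h) via R0 from edge(c,h)
round 1: derive anc(d,c) via R0 from edge(d,c)
round 1: derive anc(e,g) via R0 from edge(e,g)
round 1: derive anc(e,i) via R0 from edge(e,i)
round 1: derive anc(g,a) via R0 from edge(g,a)
round 1: derive anc(g,d) via R0 from edge(g,d)
round 1: derive anc(h,c) via R0 from edge(h,c)
round 1: derive anc(h,i) via R0 from edge(h,i)
round 1: derive anc(h,j) via R0 from edge(h,j)
round 1: derive anc(i,e) via R0 from edge(i,e)
round 1: derive anc(j,d) via R0 from edge(j,d)
round 1: derive cover(c,e) via R2 from cites(c,e)
round 1: derive cover(c,j) via R2 from cites(c,j)
round 1: derive cover(d,a) via R2 from cites(d,a)
round 1: derive cover(d,j) via R2 from cites(d,j)
round 1: derive cover(e,j) via R2 from cites(e,j)
round 1: derive cover(g,g) via R2 from cites(g,g)
round 1: derive cover(h,e) via R2 from cites(h,e)
round 1: derive cover(h,g) via R2 from cites(h,g)
round 1: derive cover(h,i) via R2 from cites(h,i)
round 1: derive cover(i,h) via R2 from cites(i,h)
round 2: derive anc(c,c) via R1 from anc(c,d), anc(d,c)
round 2: derive anc(c,i) via R1 from anc(c,h), anc(h,i)
round 2: derive anc(c,j) via R1 from anc(c,h), anc(h,j)
round 2: derive anc(d,a) via R1 from anc(d,c), anc(c,a)
round 2: derive anc(d,d) via R1 from anc(d,c), anc(c,d)
round 2: derive anc(d,h) via R1 from anc(d,c), anc(c,h)
round 2: derive anc(e,a) via R1 from anc(e,g), anc(g,a)
round 2: derive anc(e,d) via R1 from anc(e,g), anc(g,d)
round 2: derive anc(e,e) via R1 from anc(e,i), anc(i,e)
round 2: derive anc(g,c) via R1 from anc(g,d), anc(d,c)
round 2: derive anc(h,a) via R1 from anc(h,c), anc(c,a)
round 2: derive anc(h,d) via R1 from anc(h,c), anc(c,d)
round 2: derive anc(h,e) via R1 from anc(h,i), anc(i,e)
round 2: derive anc(h,h) via R1 from anc(h,c), anc(c,h)
round 2: derive anc(i,g) via R1 from anc(i,e), anc(e,g)
round 2: derive anc(i,i) via R1 from anc(i,e), anc(e,i)
round 2: derive anc(j,c) via R1 from anc(j,d), anc(d,c)
round 2: derive cover(c,d) via R3 from cover(c,j), anc(j,d)
round 2: derive cover(c,g) via R3 from cover(c,e), anc(e,g)
round 2: derive cover(c,i) via R3 from cover(c,e), anc(e,i)
round 2: derive cover(d,d) via R3 from cover(d,j), anc(j,d)
round 2: derive cover(e,d) via R3 from cover(e,j), anc(j,d)
round 2: derive cover(g,a) via R3 from cover(g,g), anc(g,a)
round 2: derive cover(g,d) via R3 from cover(g,g), anc(g,d)
round 2: derive cover(h,a) via R3 from cover(h,g), anc(g,a)
round 2: derive cover(h,d) via R3 from cover(h,g), anc(g,d)
round 2: derive cover(i,c) via R3 from cover(i,h), anc(h,c)
round 2: derive cover(i,i) via R3 from cover(i,h), anc(h,i)
round 2: derive cover(i,j) via R3 from cover(i,h), anc(h,j)
round 3: derive anc(c,e) via R1 from anc(c,h), anc(h,e)
round 3: derive anc(c,g) via R1 from anc(c,i), anc(i,g)
round 3: derive anc(d,e) via R1 from anc(d,h), anc(h,e)
round 3: derive anc(d,i) via R1 from anc(d,c), anc(c,i)
round 3: derive anc(d,j) via R1 from anc(d,c), anc(c,j)
round 3: derive anc(e,c) via R1 from anc(e,d), anc(d,c)
round 3: derive anc(e,h) via R1 from anc(e,d), anc(d,h)
round 3: derive anc(g,h) via R1 from anc(g,c), anc(c,h)
round 3: derive anc(g,i) via R1 from anc(g,c), anc(c,i)
round 3: derive anc(g,j) via R1 from anc(g,c), anc(c,j)
round 3: derive anc(h,g) via R1 from anc(h,e), anc(e,g)
round 3: derive anc(i,a) via R1 from anc(i,e), anc(e,a)
round 3: derive anc(i,c) via R1 from anc(i,g), anc(g,c)
round 3: derive anc(i,d) via R1 from anc(i,e), anc(e,d)
round 3: derive anc(j,a) via R1 from anc(j,c), anc(c,a)
round 3: derive anc(j,h) via R1 from anc(j,c), anc(c,h)
round 3: derive anc(j,i) via R1 from anc(j,c), anc(c,i)
round 3: derive anc(j,j) via R1 from anc(j,c), anc(c,j)
round 3: derive cover(c,a) via R3 from cover(c,d), anc(d,a)
round 3: derive cover(c,c) via R3 from cover(c,d), anc(d,c)
round 3: derive cover(c,h) via R3 from cover(c,d), anc(d,h)
round 3: derive cover(d,c) via R3 from cover(d,d), anc(d,c)
round 3: derive cover(d,h) via R3 from cover(d,d), anc(d,h)
round 3: derive cover(e,a) via R3 from cover(e,d), anc(d,a)
round 3: derive cover(e,c) via R3 from cover(e,d), anc(d,c)
round 3: derive cover(e,h) via R3 from cover(e,d), anc(d,h)
round 3: derive cover(g,c) via R3 from cover(g,d), anc(d,c)
round 3: derive cover(g,h) via R3 from cover(g,d), anc(d,h)
round 3: derive cover(h,c) via R3 from cover(h,d), anc(d,c)
round 3: derive cover(h,h) via R3 from cover(h,d), anc(d,h)
round 3: derive cover(i,a) via R3 from cover(i,c), anc(c,a)
round 3: derive cover(i,d) via R3 from cover(i,c), anc(c,d)
round 3: derive cover(i,e) via R3 from cover(i,h), anc(h,e)
round 3: derive cover(i,g) via R3 from cover(i,i), anc(i,g)
round 4: derive anc(d,g) via R1 from anc(d,c), anc(c,g)
round 4: derive anc(e,j) via R1 from anc(e,c), anc(c,j)
round 4: derive anc(g,e) via R1 from anc(g,c), anc(c,e)
round 4: derive anc(g,g) via R1 from anc(g,c), anc(c,g)
round 4: derive anc(i,h) via R1 from anc(i,c), anc(c,h)
round 4: derive anc(i,j) via R1 from anc(i,c), anc(c,j)
round 4: derive anc(j,e) via R1 from anc(j,c), anc(c,e)
round 4: derive anc(j,g) via R1 from anc(j,c), anc(c,g)
round 4: derive cover(d,e) via R3 from cover(d,c), anc(c,e)
round 4: derive cover(d,g) via R3 from cover(d,c), anc(c,g)
round 4: derive cover(d,i) via R3 from cover(d,c), anc(c,i)
round 4: derive cover(e,e) via R3 from cover(e,c), anc(c,e)
round 4: derive cover(e,g) via R3 from cover(e,c), anc(c,g)
round 4: derive cover(e,i) via R3 from cover(e,c), anc(c,i)
round 4: derive cover(g,e) via R3 from cover(g,c), anc(c,e)
round 4: derive cover(g,i) via R3 from cover(g,c), anc(c,i)
round 4: derive cover(g,j) via R3 from cover(g,c), anc(c,j)
round 4: derive cover(h,j) via R3 from cover(h,c), anc(c,j)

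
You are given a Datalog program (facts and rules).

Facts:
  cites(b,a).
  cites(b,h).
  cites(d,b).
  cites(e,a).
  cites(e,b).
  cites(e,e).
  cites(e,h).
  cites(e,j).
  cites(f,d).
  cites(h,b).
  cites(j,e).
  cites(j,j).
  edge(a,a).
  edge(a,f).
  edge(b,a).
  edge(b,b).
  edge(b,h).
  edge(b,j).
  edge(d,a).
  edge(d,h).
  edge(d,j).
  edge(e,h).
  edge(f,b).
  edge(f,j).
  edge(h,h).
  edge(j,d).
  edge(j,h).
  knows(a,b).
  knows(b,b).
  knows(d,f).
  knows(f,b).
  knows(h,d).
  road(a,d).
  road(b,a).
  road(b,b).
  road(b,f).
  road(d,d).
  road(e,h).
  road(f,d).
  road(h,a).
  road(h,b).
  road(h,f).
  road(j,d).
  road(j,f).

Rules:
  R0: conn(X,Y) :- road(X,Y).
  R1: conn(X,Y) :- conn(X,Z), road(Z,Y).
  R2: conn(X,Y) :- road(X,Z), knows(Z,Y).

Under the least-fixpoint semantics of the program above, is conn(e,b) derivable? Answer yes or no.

yes

round 1: derive conn(a,d) via R0 from road(a,d)
round 1: derive conn(b,a) via R0 from road(b,a)
round 1: derive conn(b,b) via R0 from road(b,b)
round 1: derive conn(b,f) via R0 from road(b,f)
round 1: derive conn(d,d) via R0 from road(d,d)
round 1: derive conn(e,h) via R0 from road(e,h)
round 1: derive conn(f,d) via R0 from road(f,d)
round 1: derive conn(h,a) via R0 from road(h,a)
round 1: derive conn(h,b) via R0 from road(h,b)
round 1: derive conn(h,f) via R0 from road(h,f)
round 1: derive conn(j,d) via R0 from road(j,d)
round 1: derive conn(j,f) via R0 from road(j,f)
round 1: derive conn(a,f) via R2 from road(a,d), knows(d,f)
round 1: derive conn(d,f) via R2 from road(d,d), knows(d,f)
round 1: derive conn(e,d) via R2 from road(e,h), knows(h,d)
round 1: derive conn(f,f) via R2 from road(f,d), knows(d,f)
round 1: derive conn(j,b) via R2 from road(j,f), knows(f,b)
round 2: derive conn(b,d) via R1 from conn(b,a), road(a,d)
round 2: derive conn(e,a) via R1 from conn(e,h), road(h,a)
round 2: derive conn(e,b) via R1 from conn(e,h), road(h,b)
round 2: derive conn(e,f) via R1 from conn(e,h), road(h,f)
round 2: derive conn(h,d) via R1 from conn(h,a), road(a,d)
round 2: derive conn(j,a) via R1 from conn(j,b), road(b,a)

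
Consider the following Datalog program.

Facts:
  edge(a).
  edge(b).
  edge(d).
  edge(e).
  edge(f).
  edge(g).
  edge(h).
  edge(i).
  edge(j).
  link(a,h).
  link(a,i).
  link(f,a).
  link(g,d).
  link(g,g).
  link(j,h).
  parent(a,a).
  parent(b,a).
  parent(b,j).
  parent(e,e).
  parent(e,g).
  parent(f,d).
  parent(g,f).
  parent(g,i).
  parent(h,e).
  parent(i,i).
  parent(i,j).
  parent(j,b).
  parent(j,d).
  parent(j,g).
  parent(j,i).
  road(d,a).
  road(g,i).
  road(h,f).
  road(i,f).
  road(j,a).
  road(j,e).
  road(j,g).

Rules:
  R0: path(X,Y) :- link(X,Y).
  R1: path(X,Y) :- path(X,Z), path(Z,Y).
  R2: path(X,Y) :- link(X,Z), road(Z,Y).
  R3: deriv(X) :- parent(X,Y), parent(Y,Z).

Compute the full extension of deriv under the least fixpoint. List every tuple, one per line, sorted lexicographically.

deriv(a)
deriv(b)
deriv(e)
deriv(g)
deriv(h)
deriv(i)
deriv(j)

round 1: derive deriv(a) via R3 from parent(a,a), parent(a,a)
round 1: derive deriv(b) via R3 from parent(b,a), parent(a,a)
round 1: derive deriv(e) via R3 from parent(e,e), parent(e,e)
round 1: derive deriv(g) via R3 from parent(g,f), parent(f,d)
round 1: derive deriv(h) via R3 from parent(h,e), parent(e,e)
round 1: derive deriv(i) via R3 from parent(i,i), parent(i,i)
round 1: derive deriv(j) via R3 from parent(j,b), parent(b,a)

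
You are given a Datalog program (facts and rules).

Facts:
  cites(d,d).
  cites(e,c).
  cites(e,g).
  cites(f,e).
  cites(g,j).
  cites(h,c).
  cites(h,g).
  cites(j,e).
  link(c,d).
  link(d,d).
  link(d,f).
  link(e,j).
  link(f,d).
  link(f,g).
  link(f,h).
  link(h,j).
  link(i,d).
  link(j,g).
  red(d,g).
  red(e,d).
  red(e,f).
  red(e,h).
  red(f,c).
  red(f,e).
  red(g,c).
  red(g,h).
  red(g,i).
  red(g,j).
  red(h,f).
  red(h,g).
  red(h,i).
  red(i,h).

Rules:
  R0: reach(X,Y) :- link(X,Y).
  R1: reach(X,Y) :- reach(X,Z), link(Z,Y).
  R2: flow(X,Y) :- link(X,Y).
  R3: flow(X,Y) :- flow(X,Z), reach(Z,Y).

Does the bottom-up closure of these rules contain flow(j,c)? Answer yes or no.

round 1: derive reach(c,d) via R0 from link(c,d)
round 1: derive reach(d,d) via R0 from link(d,d)
round 1: derive reach(d,f) via R0 from link(d,f)
round 1: derive reach(e,j) via R0 from link(e,j)
round 1: derive reach(f,d) via R0 from link(f,d)
round 1: derive reach(f,g) via R0 from link(f,g)
round 1: derive reach(f,h) via R0 from link(f,h)
round 1: derive reach(h,j) via R0 from link(h,j)
round 1: derive reach(i,d) via R0 from link(i,d)
round 1: derive reach(j,g) via R0 from link(j,g)
round 1: derive flow(c,d) via R2 from link(c,d)
round 1: derive flow(d,d) via R2 from link(d,d)
round 1: derive flow(d,f) via R2 from link(d,f)
round 1: derive flow(e,j) via R2 from link(e,j)
round 1: derive flow(f,d) via R2 from link(f,d)
round 1: derive flow(f,g) via R2 from link(f,g)
round 1: derive flow(f,h) via R2 from link(f,h)
round 1: derive flow(h,j) via R2 from link(h,j)
round 1: derive flow(i,d) via R2 from link(i,d)
round 1: derive flow(j,g) via R2 from link(j,g)
round 2: derive reach(c,f) via R1 from reach(c,d), link(d,f)
round 2: derive reach(d,g) via R1 from reach(d,f), link(f,g)
round 2: derive reach(d,h) via R1 from reach(d,f), link(f,h)
round 2: derive reach(e,g) via R1 from reach(e,j), link(j,g)
round 2: derive reach(f,f) via R1 from reach(f,d), link(d,f)
round 2: derive reach(f,j) via R1 from reach(f,h), link(h,j)
round 2: derive reach(h,g) via R1 from reach(h,j), link(j,g)
round 2: derive reach(i,f) via R1 from reach(i,d), link(d,f)
round 2: derive flow(c,f) via R3 from flow(c,d), reach(d,f)
round 2: derive flow(d,g) via R3 from flow(d,f), reach(f,g)
round 2: derive flow(d,h) via R3 from flow(d,f), reach(f,h)
round 2: derive flow(e,g) via R3 from flow(e,j), reach(j,g)
round 2: derive flow(f,f) via R3 from flow(f,d), reach(d,f)
round 2: derive flow(f,j) via R3 from flow(f,h), reach(h,j)
round 2: derive flow(h,g) via R3 from flow(h,j), reach(j,g)
round 2: derive flow(i,f) via R3 from flow(i,d), reach(d,f)
round 3: derive reach(c,g) via R1 from reach(c,f), link(f,g)
round 3: derive reach(c,h) via R1 from reach(c,f), link(f,h)
round 3: derive reach(d,j) via R1 from reach(d,h), link(h,j)
round 3: derive reach(i,g) via R1 from reach(i,f), link(f,g)
round 3: derive reach(i,h) via R1 from reach(i,f), link(f,h)
round 3: derive flow(c,g) via R3 from flow(c,d), reach(d,g)
round 3: derive flow(c,h) via R3 from flow(c,d), reach(d,h)
round 3: derive flow(c,j) via R3 from flow(c,f), reach(f,j)
round 3: derive flow(d,j) via R3 from flow(d,f), reach(f,j)
round 3: derive flow(i,g) via R3 from flow(i,d), reach(d,g)
round 3: derive flow(i,h) via R3 from flow(i,d), reach(d,h)
round 3: derive flow(i,j) via R3 from flow(i,f), reach(f,j)
round 4: derive reach(c,j) via R1 from reach(c,h), link(h,j)
round 4: derive reach(i,j) via R1 from reach(i,h), link(h,j)

no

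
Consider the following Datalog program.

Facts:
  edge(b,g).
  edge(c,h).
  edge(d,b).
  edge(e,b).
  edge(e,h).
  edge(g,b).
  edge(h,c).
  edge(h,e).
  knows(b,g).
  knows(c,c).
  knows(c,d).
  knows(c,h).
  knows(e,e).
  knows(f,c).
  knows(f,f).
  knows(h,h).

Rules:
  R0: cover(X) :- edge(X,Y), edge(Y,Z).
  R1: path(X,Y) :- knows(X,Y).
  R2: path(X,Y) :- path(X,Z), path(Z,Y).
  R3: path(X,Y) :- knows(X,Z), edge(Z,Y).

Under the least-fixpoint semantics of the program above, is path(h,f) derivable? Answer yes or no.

no

round 1: derive path(b,g) via R1 from knows(b,g)
round 1: derive path(c,c) via R1 from knows(c,c)
round 1: derive path(c,d) via R1 from knows(c,d)
round 1: derive path(c,h) via R1 from knows(c,h)
round 1: derive path(e,e) via R1 from knows(e,e)
round 1: derive path(f,c) via R1 from knows(f,c)
round 1: derive path(f,f) via R1 from knows(f,f)
round 1: derive path(h,h) via R1 from knows(h,h)
round 1: derive path(b,b) via R3 from knows(b,g), edge(g,b)
round 1: derive path(c,b) via R3 from knows(c,d), edge(d,b)
round 1: derive path(c,e) via R3 from knows(c,h), edge(h,e)
round 1: derive path(e,b) via R3 from knows(e,e), edge(e,b)
round 1: derive path(e,h) via R3 from knows(e,e), edge(e,h)
round 1: derive path(f,h) via R3 from knows(f,c), edge(c,h)
round 1: derive path(h,c) via R3 from knows(h,h), edge(h,c)
round 1: derive path(h,e) via R3 from knows(h,h), edge(h,e)
round 2: derive path(c,g) via R2 from path(c,b), path(b,g)
round 2: derive path(e,c) via R2 from path(e,h), path(h,c)
round 2: derive path(e,g) via R2 from path(e,b), path(b,g)
round 2: derive path(f,b) via R2 from path(f,c), path(c,b)
round 2: derive path(f,d) via R2 from path(f,c), path(c,d)
round 2: derive path(f,e) via R2 from path(f,c), path(c,e)
round 2: derive path(h,b) via R2 from path(h,c), path(c,b)
round 2: derive path(h,d) via R2 from path(h,c), path(c,d)
round 3: derive path(e,d) via R2 from path(e,c), path(c,d)
round 3: derive path(f,g) via R2 from path(f,b), path(b,g)
round 3: derive path(h,g) via R2 from path(h,b), path(b,g)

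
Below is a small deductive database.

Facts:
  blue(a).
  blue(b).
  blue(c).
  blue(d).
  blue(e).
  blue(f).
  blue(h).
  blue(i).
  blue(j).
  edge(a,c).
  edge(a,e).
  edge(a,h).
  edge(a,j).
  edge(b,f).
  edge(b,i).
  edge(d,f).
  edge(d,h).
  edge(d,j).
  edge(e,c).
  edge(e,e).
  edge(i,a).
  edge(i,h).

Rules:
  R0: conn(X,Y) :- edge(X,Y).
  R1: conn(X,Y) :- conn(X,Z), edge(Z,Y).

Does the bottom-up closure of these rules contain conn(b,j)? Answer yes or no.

round 1: derive conn(a,c) via R0 from edge(a,c)
round 1: derive conn(a,e) via R0 from edge(a,e)
round 1: derive conn(a,h) via R0 from edge(a,h)
round 1: derive conn(a,j) via R0 from edge(a,j)
round 1: derive conn(b,f) via R0 from edge(b,f)
round 1: derive conn(b,i) via R0 from edge(b,i)
round 1: derive conn(d,f) via R0 from edge(d,f)
round 1: derive conn(d,h) via R0 from edge(d,h)
round 1: derive conn(d,j) via R0 from edge(d,j)
round 1: derive conn(e,c) via R0 from edge(e,c)
round 1: derive conn(e,e) via R0 from edge(e,e)
round 1: derive conn(i,a) via R0 from edge(i,a)
round 1: derive conn(i,h) via R0 from edge(i,h)
round 2: derive conn(b,a) via R1 from conn(b,i), edge(i,a)
round 2: derive conn(b,h) via R1 from conn(b,i), edge(i,h)
round 2: derive conn(i,c) via R1 from conn(i,a), edge(a,c)
round 2: derive conn(i,e) via R1 from conn(i,a), edge(a,e)
round 2: derive conn(i,j) via R1 from conn(i,a), edge(a,j)
round 3: derive conn(b,c) via R1 from conn(b,a), edge(a,c)
round 3: derive conn(b,e) via R1 from conn(b,a), edge(a,e)
round 3: derive conn(b,j) via R1 from conn(b,a), edge(a,j)

yes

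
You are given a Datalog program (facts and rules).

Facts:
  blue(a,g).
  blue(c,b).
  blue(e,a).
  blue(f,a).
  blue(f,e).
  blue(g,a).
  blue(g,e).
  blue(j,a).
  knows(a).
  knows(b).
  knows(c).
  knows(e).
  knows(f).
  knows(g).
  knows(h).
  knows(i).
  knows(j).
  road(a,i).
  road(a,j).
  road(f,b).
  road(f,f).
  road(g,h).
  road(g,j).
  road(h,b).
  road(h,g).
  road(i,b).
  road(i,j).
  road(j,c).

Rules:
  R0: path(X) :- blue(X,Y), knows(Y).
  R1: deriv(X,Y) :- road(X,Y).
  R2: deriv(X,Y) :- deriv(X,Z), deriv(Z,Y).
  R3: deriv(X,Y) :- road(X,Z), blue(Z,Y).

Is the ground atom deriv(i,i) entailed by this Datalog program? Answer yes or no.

yes

round 1: derive deriv(a,i) via R1 from road(a,i)
round 1: derive deriv(a,j) via R1 from road(a,j)
round 1: derive deriv(f,b) via R1 from road(f,b)
round 1: derive deriv(f,f) via R1 from road(f,f)
round 1: derive deriv(g,h) via R1 from road(g,h)
round 1: derive deriv(g,j) via R1 from road(g,j)
round 1: derive deriv(h,b) via R1 from road(h,b)
round 1: derive deriv(h,g) via R1 from road(h,g)
round 1: derive deriv(i,b) via R1 from road(i,b)
round 1: derive deriv(i,j) via R1 from road(i,j)
round 1: derive deriv(j,c) via R1 from road(j,c)
round 1: derive deriv(a,a) via R3 from road(a,j), blue(j,a)
round 1: derive deriv(f,a) via R3 from road(f,f), blue(f,a)
round 1: derive deriv(f,e) via R3 from road(f,f), blue(f,e)
round 1: derive deriv(g,a) via R3 from road(g,j), blue(j,a)
round 1: derive deriv(h,a) via R3 from road(h,g), blue(g,a)
round 1: derive deriv(h,e) via R3 from road(h,g), blue(g,e)
round 1: derive deriv(i,a) via R3 from road(i,j), blue(j,a)
round 1: derive deriv(j,b) via R3 from road(j,c), blue(c,b)
round 2: derive deriv(a,b) via R2 from deriv(a,i), deriv(i,b)
round 2: derive deriv(a,c) via R2 from deriv(a,j), deriv(j,c)
round 2: derive deriv(f,i) via R2 from deriv(f,a), deriv(a,i)
round 2: derive deriv(f,j) via R2 from deriv(f,a), deriv(a,j)
round 2: derive deriv(g,b) via R2 from deriv(g,h), deriv(h,b)
round 2: derive deriv(g,c) via R2 from deriv(g,j), deriv(j,c)
round 2: derive deriv(g,e) via R2 from deriv(g,h), deriv(h,e)
round 2: derive deriv(g,g) via R2 from deriv(g,h), deriv(h,g)
round 2: derive deriv(g,i) via R2 from deriv(g,a), deriv(a,i)
round 2: derive deriv(h,h) via R2 from deriv(h,g), deriv(g,h)
round 2: derive deriv(h,i) via R2 from deriv(h,a), deriv(a,i)
round 2: derive deriv(h,j) via R2 from deriv(h,a), deriv(a,j)
round 2: derive deriv(i,c) via R2 from deriv(i,j), deriv(j,c)
round 2: derive deriv(i,i) via R2 from deriv(i,a), deriv(a,i)
round 3: derive deriv(f,c) via R2 from deriv(f,a), deriv(a,c)
round 3: derive deriv(h,c) via R2 from deriv(h,a), deriv(a,c)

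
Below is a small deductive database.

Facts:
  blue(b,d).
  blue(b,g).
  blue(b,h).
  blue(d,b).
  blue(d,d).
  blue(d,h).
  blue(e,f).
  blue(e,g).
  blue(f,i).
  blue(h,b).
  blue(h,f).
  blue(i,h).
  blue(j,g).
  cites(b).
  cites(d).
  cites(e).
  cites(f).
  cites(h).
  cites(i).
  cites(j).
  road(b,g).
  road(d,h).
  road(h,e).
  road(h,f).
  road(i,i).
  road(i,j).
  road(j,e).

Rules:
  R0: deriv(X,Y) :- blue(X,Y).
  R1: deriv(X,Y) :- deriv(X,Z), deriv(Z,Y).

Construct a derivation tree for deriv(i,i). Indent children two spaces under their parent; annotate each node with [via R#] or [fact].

round 1: derive deriv(b,d) via R0 from blue(b,d)
round 1: derive deriv(b,g) via R0 from blue(b,g)
round 1: derive deriv(b,h) via R0 from blue(b,h)
round 1: derive deriv(d,b) via R0 from blue(d,b)
round 1: derive deriv(d,d) via R0 from blue(d,d)
round 1: derive deriv(d,h) via R0 from blue(d,h)
round 1: derive deriv(e,f) via R0 from blue(e,f)
round 1: derive deriv(e,g) via R0 from blue(e,g)
round 1: derive deriv(f,i) via R0 from blue(f,i)
round 1: derive deriv(h,b) via R0 from blue(h,b)
round 1: derive deriv(h,f) via R0 from blue(h,f)
round 1: derive deriv(i,h) via R0 from blue(i,h)
round 1: derive deriv(j,g) via R0 from blue(j,g)
round 2: derive deriv(b,b) via R1 from deriv(b,d), deriv(d,b)
round 2: derive deriv(b,f) via R1 from deriv(b,h), deriv(h,f)
round 2: derive deriv(d,f) via R1 from deriv(d,h), deriv(h,f)
round 2: derive deriv(d,g) via R1 from deriv(d,b), deriv(b,g)
round 2: derive deriv(e,i) via R1 from deriv(e,f), deriv(f,i)
round 2: derive deriv(f,h) via R1 from deriv(f,i), deriv(i,h)
round 2: derive deriv(h,d) via R1 from deriv(h,b), deriv(b,d)
round 2: derive deriv(h,g) via R1 from deriv(h,b), deriv(b,g)
round 2: derive deriv(h,h) via R1 from deriv(h,b), deriv(b,h)
round 2: derive deriv(h,i) via R1 from deriv(h,f), deriv(f,i)
round 2: derive deriv(i,b) via R1 from deriv(i,h), deriv(h,b)
round 2: derive deriv(i,f) via R1 from deriv(i,h), deriv(h,f)
round 3: derive deriv(b,i) via R1 from deriv(b,f), deriv(f,i)
round 3: derive deriv(d,i) via R1 from deriv(d,f), deriv(f,i)
round 3: derive deriv(e,b) via R1 from deriv(e,i), deriv(i,b)
round 3: derive deriv(e,h) via R1 from deriv(e,f), deriv(f,h)
round 3: derive deriv(f,b) via R1 from deriv(f,h), deriv(h,b)
round 3: derive deriv(f,d) via R1 from deriv(f,h), deriv(h,d)
round 3: derive deriv(f,f) via R1 from deriv(f,h), deriv(h,f)
round 3: derive deriv(f,g) via R1 from deriv(f,h), deriv(h,g)
round 3: derive deriv(i,d) via R1 from deriv(i,b), deriv(b,d)
round 3: derive deriv(i,g) via R1 from deriv(i,b), deriv(b,g)
round 3: derive deriv(i,i) via R1 from deriv(i,f), deriv(f,i)
round 4: derive deriv(e,d) via R1 from deriv(e,b), deriv(b,d)

deriv(i,i)  [via R1]
  deriv(i,f)  [via R1]
    deriv(i,h)  [via R0]
      blue(i,h)  [fact]
    deriv(h,f)  [via R0]
      blue(h,f)  [fact]
  deriv(f,i)  [via R0]
    blue(f,i)  [fact]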